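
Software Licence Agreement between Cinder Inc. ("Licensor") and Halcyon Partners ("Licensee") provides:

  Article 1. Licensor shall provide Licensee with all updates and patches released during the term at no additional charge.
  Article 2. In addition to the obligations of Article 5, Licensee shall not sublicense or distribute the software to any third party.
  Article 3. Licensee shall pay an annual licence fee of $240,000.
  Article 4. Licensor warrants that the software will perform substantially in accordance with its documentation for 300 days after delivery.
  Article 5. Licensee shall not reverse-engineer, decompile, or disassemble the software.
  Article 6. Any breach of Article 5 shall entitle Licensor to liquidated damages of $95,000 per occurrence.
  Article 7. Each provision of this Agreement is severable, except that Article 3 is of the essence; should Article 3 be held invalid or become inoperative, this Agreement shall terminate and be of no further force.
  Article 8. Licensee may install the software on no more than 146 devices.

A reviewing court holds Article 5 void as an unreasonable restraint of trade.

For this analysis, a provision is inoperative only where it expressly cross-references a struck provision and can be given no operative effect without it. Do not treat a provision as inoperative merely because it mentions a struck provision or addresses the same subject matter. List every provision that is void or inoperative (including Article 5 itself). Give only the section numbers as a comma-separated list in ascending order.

Article 5 is struck. Article 6 does nothing except set the liquidated-damages amount by reference to Article 5; with Article 5 gone it has no independent effect and is inoperative. Article 2 mentions Article 5 but its own obligation stands independently of Article 5, so Article 2 is not affected. Article 7 makes Article 3 an essential term, but Article 3 is unaffected, so the severability proviso in Article 7 preserves the remaining provisions. The provisions still in force are Article 1, Article 2, Article 3, Article 4, Article 7, and Article 8.

5, 6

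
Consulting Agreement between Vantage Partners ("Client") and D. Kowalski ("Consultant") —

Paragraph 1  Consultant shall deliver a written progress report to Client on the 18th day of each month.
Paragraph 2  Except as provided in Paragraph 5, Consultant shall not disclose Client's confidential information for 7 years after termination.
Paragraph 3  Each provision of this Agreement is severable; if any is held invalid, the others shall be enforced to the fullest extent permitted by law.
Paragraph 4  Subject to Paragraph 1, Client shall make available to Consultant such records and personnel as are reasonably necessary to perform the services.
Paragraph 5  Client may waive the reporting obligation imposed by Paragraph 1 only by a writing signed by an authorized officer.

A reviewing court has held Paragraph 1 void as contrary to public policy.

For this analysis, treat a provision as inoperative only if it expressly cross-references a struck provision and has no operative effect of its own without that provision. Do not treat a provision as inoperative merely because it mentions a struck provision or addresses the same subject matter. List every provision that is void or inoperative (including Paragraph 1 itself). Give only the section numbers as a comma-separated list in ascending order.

1, 5

Paragraph 1 is struck. Paragraph 5 merely fixes the waiver condition for Paragraph 1; with Paragraph 1 gone it has nothing to operate on and falls away. Paragraph 4 mentions Paragraph 1 but its own obligation stands independently of Paragraph 1, so Paragraph 4 is not affected. Although Paragraph 2 refers to Paragraph 5, its operative terms do not depend on Paragraph 5, so it remains in effect. Paragraph 3 is a severability clause and preserves every provision that can still be given independent effect. The provisions still in force are Paragraph 2, Paragraph 3, and Paragraph 4.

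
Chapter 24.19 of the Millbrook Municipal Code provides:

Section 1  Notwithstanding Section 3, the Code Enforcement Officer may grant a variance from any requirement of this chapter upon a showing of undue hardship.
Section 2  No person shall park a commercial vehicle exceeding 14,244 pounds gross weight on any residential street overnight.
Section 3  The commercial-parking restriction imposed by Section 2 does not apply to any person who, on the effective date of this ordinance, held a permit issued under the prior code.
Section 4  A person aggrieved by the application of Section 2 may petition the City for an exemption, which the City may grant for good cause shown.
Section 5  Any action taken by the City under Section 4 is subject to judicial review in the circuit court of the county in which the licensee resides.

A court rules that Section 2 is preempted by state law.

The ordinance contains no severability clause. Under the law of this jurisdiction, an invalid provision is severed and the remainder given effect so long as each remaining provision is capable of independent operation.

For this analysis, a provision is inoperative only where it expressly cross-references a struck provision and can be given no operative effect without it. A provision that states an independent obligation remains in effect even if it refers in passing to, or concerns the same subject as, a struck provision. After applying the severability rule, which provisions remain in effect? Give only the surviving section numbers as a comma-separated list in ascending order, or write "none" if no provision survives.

1

Section 2 is struck. The only function of Section 3 is the grandfather exemption from Section 2, so it cannot stand once Section 2 is removed. The only function of Section 4 is the exemption procedure for Section 2, so it cannot stand once Section 2 is removed. Section 5 merely fixes the judicial-review right for Section 4; with Section 4 gone it has nothing to operate on and falls away. Although Section 1 refers to Section 3, its operative terms do not depend on Section 3, so it remains in effect. Under the stated default rule, only provisions that cannot operate independently fall away; the rest are enforced. Only Section 1 remains in effect.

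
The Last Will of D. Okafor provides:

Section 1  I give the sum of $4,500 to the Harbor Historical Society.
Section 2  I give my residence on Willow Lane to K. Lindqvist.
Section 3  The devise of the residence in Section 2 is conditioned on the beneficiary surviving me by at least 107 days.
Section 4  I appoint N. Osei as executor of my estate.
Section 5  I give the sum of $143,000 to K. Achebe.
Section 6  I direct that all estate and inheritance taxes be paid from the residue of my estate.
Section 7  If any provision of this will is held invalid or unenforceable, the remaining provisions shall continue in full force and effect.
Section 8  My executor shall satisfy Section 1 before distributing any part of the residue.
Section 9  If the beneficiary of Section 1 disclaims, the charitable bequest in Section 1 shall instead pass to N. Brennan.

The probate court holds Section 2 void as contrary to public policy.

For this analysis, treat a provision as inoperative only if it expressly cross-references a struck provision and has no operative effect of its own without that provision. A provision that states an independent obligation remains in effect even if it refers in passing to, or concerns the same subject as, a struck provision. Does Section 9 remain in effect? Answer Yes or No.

Section 2 is struck. Section 3 has no operative effect of its own apart from Section 2 and is therefore inoperative. Section 7 is a severability clause and preserves every provision that can still be given independent effect. Section 1, Section 4, Section 5, Section 6, Section 7, Section 8, and Section 9 remain in effect. Section 9 is among the surviving provisions, so the answer is yes.

Yes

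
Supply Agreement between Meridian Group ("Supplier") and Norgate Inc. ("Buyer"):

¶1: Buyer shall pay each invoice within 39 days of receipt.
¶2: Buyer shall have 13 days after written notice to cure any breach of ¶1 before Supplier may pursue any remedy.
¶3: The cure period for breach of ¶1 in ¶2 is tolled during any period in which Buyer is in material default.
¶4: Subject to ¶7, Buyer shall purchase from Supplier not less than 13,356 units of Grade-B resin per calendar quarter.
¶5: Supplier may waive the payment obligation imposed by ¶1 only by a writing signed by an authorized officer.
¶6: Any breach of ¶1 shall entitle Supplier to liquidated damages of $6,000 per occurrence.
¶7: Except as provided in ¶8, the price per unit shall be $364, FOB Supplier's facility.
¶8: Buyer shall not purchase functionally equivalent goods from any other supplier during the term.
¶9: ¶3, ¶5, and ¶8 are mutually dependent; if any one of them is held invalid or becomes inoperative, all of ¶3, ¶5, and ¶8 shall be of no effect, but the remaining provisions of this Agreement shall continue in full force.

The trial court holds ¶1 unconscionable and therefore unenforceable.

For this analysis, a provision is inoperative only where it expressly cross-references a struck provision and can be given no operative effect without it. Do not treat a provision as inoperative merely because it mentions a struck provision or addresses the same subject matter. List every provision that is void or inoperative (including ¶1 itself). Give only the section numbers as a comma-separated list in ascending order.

1, 2, 3, 5, 6, 8

¶1 is struck. The only function of ¶2 is the cure period for breach of ¶1, so it cannot stand once ¶1 is removed. ¶5 operates only by reference to ¶1, so it falls with ¶1. ¶6 has no operative effect of its own apart from ¶1 and is therefore inoperative. The whole of ¶3 is the tolling of the cure period for breach of ¶1, defined by reference to ¶2, so ¶3 cannot stand once ¶2 is removed. Although ¶7 refers to ¶8, its operative terms do not depend on ¶8, so it remains in effect. ¶9 declares ¶3, ¶5, and ¶8 mutually dependent; since one of them has fallen, all of them are of no effect. That brings down ¶8 as well. The remainder continues in force under ¶9. The provisions still in force are ¶4, ¶7, and ¶9.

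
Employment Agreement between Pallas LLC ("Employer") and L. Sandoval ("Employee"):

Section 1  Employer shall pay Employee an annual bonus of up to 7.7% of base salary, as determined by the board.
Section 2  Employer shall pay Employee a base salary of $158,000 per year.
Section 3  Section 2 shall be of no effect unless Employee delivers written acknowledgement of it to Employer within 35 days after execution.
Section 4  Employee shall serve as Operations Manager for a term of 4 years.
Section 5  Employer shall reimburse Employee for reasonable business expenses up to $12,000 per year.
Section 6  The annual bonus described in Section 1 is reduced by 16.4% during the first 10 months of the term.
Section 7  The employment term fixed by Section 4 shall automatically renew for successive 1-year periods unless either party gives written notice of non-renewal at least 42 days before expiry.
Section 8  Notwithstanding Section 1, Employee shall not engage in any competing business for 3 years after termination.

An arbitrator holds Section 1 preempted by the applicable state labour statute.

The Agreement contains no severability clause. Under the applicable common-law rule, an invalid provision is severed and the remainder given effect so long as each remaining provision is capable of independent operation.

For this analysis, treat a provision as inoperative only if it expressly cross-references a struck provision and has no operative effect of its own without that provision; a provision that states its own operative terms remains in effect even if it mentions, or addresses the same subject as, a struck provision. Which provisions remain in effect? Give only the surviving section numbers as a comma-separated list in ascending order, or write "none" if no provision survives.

Section 1 is struck. Section 6 has no operative effect of its own apart from Section 1 and is therefore inoperative. Although Section 8 refers to Section 1, its operative terms do not depend on Section 1, so it remains in effect. Under the stated default rule, only provisions that cannot operate independently fall away; the rest are enforced. The provisions still in force are Section 2, Section 3, Section 4, Section 5, Section 7, and Section 8.

2, 3, 4, 5, 7, 8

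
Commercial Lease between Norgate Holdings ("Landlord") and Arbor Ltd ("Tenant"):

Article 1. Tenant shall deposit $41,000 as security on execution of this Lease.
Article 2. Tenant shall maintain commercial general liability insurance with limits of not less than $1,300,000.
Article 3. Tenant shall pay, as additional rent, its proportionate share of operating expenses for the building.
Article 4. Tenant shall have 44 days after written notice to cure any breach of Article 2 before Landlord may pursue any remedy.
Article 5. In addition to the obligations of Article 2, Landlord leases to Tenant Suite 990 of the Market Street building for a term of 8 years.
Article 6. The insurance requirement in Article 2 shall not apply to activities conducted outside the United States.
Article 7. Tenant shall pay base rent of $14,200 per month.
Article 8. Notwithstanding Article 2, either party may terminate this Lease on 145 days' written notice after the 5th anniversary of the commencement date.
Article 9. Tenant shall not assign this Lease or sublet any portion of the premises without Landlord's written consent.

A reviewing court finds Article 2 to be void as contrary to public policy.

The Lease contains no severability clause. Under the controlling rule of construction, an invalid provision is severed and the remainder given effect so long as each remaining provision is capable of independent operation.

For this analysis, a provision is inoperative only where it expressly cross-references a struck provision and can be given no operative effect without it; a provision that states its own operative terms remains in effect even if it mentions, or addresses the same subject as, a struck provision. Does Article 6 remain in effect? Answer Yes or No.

Article 2 is struck. Article 4 operates only by reference to Article 2, so it falls with Article 2. The whole of Article 6 is the carve-out from the insurance requirement, defined by reference to Article 2, so Article 6 cannot stand once Article 2 is removed. Although Article 5 refers to Article 2, its operative terms do not depend on Article 2, so it remains in effect. Although Article 8 refers to Article 2, its operative terms do not depend on Article 2, so it remains in effect. Under the stated default rule, only provisions that cannot operate independently fall away; the rest are enforced. The provisions still in force are Article 1, Article 3, Article 5, Article 7, Article 8, and Article 9. Article 6 is among the inoperative provisions, so the answer is no.

No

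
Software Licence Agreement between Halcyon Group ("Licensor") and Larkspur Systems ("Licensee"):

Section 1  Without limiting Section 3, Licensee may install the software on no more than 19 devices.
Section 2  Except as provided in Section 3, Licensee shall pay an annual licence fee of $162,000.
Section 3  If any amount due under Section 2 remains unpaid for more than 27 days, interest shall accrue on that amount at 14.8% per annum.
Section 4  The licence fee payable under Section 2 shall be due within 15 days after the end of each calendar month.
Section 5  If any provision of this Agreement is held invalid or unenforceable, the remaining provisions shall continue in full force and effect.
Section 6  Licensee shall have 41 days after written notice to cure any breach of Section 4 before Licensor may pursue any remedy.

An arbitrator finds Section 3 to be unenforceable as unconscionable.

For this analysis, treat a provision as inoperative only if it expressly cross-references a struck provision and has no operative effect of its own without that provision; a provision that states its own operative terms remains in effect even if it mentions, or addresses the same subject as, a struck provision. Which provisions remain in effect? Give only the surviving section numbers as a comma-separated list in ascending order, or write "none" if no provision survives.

Section 3 is struck. Section 1 mentions Section 3 but its own obligation stands independently of Section 3, so Section 1 is not affected. Although Section 2 refers to Section 3, its operative terms do not depend on Section 3, so it remains in effect. Nothing else in the Agreement is defined by reference to Section 3. Under the severability clause in Section 5, the remaining provisions continue in force. Section 1, Section 2, Section 4, Section 5, and Section 6 remain in effect.

1, 2, 4, 5, 6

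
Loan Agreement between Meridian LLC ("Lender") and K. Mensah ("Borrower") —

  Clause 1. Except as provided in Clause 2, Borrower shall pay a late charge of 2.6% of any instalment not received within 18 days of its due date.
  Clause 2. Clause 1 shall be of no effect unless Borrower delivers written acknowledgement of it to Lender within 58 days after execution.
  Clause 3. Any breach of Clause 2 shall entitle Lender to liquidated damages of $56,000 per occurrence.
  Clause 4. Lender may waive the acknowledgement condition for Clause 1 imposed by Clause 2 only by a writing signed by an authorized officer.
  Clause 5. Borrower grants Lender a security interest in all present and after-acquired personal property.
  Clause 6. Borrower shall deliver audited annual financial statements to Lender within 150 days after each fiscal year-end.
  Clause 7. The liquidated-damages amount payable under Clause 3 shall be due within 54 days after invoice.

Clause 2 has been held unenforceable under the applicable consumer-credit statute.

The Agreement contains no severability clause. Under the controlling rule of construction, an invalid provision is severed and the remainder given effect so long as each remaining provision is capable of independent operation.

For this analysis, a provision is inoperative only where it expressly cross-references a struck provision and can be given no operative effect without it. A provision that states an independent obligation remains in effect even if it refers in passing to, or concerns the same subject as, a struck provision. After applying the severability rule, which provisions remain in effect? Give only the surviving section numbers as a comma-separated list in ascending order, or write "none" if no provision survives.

1, 5, 6

Clause 2 is struck. Clause 3 operates only by reference to Clause 2, so it falls with Clause 2. Clause 4 has no operative effect of its own apart from Clause 2 and is therefore inoperative. Clause 7 operates only by reference to Clause 3, so it falls with Clause 3. Clause 1 mentions Clause 2 but its own obligation stands independently of Clause 2, so Clause 1 is not affected. Under the stated default rule, only provisions that cannot operate independently fall away; the rest are enforced. The provisions still in force are Clause 1, Clause 5, and Clause 6.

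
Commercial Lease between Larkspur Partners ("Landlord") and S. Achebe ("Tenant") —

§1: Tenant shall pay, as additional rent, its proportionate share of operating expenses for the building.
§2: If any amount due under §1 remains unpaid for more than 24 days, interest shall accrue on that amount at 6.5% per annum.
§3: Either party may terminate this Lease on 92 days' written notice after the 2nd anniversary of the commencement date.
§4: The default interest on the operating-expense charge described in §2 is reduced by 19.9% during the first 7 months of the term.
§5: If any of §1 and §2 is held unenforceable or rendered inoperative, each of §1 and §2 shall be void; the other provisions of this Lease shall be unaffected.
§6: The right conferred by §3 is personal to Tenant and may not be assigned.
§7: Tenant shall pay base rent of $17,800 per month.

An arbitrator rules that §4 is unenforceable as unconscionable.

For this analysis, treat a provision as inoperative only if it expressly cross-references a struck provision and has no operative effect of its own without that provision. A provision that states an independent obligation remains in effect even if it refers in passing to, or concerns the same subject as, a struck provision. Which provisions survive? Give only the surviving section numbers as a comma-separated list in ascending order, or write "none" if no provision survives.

1, 2, 3, 5, 6, 7

§4 is struck. No other provision's operative terms depend on §4. §5 ties §1 and §2 together, but none of those is affected here; the remaining provisions continue in force under §5. §1, §2, §3, §5, §6, and §7 remain in effect.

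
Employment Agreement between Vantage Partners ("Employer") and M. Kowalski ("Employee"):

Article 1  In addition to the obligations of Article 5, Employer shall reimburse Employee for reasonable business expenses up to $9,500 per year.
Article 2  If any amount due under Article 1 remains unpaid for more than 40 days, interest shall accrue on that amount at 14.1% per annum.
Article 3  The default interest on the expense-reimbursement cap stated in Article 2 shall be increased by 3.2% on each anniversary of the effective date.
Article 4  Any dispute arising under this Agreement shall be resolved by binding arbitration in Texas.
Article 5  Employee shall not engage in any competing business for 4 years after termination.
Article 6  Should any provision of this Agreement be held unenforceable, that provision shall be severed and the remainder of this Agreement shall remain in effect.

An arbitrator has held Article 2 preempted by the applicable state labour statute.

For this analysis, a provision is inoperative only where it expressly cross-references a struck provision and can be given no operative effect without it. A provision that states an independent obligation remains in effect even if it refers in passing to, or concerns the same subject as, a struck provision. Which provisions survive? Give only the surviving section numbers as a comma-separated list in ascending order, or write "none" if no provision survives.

Article 2 is struck. Article 3 does nothing except set the escalation of the default interest on the expense-reimbursement cap by reference to Article 2; with Article 2 gone it has no independent effect and is inoperative. Article 6 is a severability clause and preserves every provision that can still be given independent effect. That leaves Article 1, Article 4, Article 5, and Article 6 in effect.

1, 4, 5, 6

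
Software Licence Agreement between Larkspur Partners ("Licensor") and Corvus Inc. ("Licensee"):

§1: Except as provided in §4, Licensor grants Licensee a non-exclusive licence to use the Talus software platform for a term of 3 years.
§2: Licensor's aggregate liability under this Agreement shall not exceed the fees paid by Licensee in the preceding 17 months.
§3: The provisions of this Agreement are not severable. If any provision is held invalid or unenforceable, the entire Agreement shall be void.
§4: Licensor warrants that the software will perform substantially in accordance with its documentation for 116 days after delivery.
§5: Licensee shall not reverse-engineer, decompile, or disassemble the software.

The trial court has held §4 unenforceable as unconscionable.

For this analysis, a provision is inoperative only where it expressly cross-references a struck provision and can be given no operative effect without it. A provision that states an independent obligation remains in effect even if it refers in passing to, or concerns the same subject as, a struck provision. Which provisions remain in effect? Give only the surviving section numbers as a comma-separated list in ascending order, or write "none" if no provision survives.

none

§4 is struck. No other provision's operative terms depend on §4. §3 provides that the Agreement is not severable, so the invalidity of any one provision voids the entire Agreement. No provision of the Agreement survives.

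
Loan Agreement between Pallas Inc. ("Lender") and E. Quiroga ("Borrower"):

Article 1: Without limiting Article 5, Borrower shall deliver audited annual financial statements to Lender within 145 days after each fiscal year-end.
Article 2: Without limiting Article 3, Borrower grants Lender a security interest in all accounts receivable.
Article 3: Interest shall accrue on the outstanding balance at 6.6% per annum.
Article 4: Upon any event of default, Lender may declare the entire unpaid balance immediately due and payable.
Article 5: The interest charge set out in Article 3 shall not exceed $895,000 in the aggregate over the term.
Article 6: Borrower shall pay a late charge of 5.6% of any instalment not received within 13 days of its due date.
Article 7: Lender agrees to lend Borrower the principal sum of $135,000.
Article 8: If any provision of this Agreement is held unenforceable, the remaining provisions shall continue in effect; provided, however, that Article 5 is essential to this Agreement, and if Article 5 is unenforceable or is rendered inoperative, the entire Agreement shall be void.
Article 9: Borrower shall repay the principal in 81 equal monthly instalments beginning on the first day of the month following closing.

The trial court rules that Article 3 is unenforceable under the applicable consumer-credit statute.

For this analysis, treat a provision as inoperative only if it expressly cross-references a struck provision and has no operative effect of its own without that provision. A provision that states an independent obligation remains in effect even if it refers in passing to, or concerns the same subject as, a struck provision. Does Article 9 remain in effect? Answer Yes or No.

No

Article 3 is struck. Article 5 has no operative effect of its own apart from Article 3 and is therefore inoperative. Article 8 makes Article 5 an essential term, and Article 5 has been rendered inoperative by the cascade; under Article 8, the entire Agreement is therefore void. No provision of the Agreement survives. Article 9 is among the inoperative provisions, so the answer is no.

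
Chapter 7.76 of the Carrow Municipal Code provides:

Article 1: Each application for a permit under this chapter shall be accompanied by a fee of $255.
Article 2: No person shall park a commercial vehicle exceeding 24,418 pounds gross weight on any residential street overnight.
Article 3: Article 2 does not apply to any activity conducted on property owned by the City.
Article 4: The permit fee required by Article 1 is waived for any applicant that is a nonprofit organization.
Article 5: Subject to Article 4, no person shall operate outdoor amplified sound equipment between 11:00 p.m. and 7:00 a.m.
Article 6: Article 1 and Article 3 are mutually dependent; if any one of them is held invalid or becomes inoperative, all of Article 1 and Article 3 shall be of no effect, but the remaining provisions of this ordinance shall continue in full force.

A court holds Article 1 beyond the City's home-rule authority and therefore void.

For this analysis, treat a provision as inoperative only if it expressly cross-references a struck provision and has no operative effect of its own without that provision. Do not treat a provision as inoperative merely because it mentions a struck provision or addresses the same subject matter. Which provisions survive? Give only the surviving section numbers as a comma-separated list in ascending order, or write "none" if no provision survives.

Article 1 is struck. Article 4 operates only by reference to Article 1, so it falls with Article 1. Although Article 5 refers to Article 4, its operative terms do not depend on Article 4, so it remains in effect. Article 6 declares Article 1 and Article 3 mutually dependent; since one of them has fallen, all of them are of no effect. That brings down Article 3 as well. The remainder continues in force under Article 6. The provisions still in force are Article 2, Article 5, and Article 6.

2, 5, 6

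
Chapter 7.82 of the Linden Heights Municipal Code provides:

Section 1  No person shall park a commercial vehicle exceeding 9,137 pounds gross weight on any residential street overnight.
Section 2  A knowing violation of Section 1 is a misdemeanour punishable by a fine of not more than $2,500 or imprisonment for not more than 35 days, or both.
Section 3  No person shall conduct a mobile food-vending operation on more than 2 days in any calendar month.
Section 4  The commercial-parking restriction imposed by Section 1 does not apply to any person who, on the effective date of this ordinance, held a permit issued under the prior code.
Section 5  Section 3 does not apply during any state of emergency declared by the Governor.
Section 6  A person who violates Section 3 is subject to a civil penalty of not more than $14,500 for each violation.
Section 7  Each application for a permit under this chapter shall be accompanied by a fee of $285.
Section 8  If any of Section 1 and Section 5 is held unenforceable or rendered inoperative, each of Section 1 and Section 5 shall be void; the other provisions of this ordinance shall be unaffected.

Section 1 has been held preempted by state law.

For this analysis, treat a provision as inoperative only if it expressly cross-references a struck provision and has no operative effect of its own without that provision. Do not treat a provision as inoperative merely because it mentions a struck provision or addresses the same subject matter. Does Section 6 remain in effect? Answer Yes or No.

Yes

Section 1 is struck. Section 2 has no operative effect of its own apart from Section 1 and is therefore inoperative. Section 4 operates only by reference to Section 1, so it falls with Section 1. Section 8 declares Section 1 and Section 5 mutually dependent; since one of them has fallen, all of them are of no effect. That brings down Section 5 as well. The remainder continues in force under Section 8. Section 3, Section 6, Section 7, and Section 8 remain in effect. Section 6 is among the surviving provisions, so the answer is yes.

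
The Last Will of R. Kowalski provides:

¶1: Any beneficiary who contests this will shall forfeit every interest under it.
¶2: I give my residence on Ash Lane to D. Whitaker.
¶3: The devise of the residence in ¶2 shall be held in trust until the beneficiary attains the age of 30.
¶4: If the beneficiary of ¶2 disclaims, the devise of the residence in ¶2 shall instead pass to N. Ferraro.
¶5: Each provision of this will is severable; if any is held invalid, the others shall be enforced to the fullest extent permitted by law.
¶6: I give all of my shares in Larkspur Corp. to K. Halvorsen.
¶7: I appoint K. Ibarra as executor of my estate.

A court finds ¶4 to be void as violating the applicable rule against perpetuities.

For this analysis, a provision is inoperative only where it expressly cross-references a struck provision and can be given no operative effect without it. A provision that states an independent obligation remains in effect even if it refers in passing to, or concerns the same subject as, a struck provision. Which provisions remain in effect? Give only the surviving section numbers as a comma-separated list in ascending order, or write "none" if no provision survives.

1, 2, 3, 5, 6, 7

¶4 is struck. Nothing else in the will is defined by reference to ¶4. Under the severability clause in ¶5, the remaining provisions continue in force. That leaves ¶1, ¶2, ¶3, ¶5, ¶6, and ¶7 in effect.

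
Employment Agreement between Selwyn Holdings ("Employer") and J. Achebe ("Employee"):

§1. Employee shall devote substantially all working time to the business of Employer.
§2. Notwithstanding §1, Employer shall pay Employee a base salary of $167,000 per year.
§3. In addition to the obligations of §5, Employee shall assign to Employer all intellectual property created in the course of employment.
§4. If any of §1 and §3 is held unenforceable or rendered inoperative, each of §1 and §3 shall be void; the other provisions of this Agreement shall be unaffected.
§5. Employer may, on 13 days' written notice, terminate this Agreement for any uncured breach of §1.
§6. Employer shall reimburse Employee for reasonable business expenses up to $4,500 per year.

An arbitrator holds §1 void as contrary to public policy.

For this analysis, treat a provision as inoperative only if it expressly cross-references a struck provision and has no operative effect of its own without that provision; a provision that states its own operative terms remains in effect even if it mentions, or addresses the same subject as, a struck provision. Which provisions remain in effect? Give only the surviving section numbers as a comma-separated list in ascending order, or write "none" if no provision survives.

2, 4, 6

§1 is struck. The only function of §5 is the termination right for breach of §1, so it cannot stand once §1 is removed. §2 mentions §1 but its own obligation stands independently of §1, so §2 is not affected. §4 declares §1 and §3 mutually dependent; since one of them has fallen, all of them are of no effect. That brings down §3 as well. The remainder continues in force under §4. That leaves §2, §4, and §6 in effect.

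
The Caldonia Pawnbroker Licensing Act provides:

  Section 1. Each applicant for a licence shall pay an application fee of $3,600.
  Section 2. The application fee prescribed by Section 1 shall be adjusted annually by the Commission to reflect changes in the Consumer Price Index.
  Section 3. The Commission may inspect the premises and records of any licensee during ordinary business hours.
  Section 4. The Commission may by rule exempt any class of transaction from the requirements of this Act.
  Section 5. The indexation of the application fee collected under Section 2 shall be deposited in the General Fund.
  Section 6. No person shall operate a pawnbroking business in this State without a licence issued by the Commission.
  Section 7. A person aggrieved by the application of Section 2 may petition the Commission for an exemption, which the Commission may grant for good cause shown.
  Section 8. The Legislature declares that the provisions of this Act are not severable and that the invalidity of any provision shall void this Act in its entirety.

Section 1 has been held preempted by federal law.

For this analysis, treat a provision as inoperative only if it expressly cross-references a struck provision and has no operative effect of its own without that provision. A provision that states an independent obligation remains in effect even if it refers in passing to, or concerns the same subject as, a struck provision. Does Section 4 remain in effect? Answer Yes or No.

No

Section 1 is struck. The whole of Section 2 is the indexation of the application fee, defined by reference to Section 1, so Section 2 cannot stand once Section 1 is removed. Section 5 has no operative effect of its own apart from Section 2 and is therefore inoperative. The only function of Section 7 is the exemption procedure for Section 2, so it cannot stand once Section 2 is removed. Section 8 provides that the Act is not severable, so the invalidity of any one provision voids the entire Act. No provision of the Act survives. Section 4 is among the inoperative provisions, so the answer is no.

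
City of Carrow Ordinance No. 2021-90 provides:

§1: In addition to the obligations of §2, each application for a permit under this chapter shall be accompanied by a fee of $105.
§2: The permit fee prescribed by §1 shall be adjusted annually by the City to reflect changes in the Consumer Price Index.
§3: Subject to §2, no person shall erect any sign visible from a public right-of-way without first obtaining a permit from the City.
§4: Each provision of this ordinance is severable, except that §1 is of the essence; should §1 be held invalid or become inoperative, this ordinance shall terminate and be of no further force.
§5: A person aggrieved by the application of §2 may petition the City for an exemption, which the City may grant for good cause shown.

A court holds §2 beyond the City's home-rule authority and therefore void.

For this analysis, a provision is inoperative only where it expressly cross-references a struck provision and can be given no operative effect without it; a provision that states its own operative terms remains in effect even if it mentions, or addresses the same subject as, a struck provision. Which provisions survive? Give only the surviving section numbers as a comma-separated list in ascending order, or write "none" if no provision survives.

§2 is struck. §5 merely fixes the exemption procedure for §2; with §2 gone it has nothing to operate on and falls away. Although §1 refers to §2, its operative terms do not depend on §2, so it remains in effect. §3 mentions §2 but its own obligation stands independently of §2, so §3 is not affected. §4 makes §1 an essential term, but §1 is unaffected, so the severability proviso in §4 preserves the remaining provisions. §1, §3, and §4 remain in effect.

1, 3, 4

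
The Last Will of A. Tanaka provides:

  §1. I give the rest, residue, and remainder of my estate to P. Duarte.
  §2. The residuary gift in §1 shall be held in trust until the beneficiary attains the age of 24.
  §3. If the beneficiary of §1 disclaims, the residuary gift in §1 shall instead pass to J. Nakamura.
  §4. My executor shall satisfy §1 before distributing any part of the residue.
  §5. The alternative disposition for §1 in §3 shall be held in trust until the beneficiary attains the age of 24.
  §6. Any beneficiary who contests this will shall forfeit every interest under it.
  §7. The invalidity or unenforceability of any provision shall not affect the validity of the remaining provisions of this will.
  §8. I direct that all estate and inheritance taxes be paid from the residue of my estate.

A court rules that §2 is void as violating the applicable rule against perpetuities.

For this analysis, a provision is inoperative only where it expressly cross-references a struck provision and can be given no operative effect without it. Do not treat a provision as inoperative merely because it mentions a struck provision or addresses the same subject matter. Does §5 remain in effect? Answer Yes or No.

§2 is struck. No other provision's operative terms depend on §2. §7 is a severability clause and preserves every provision that can still be given independent effect. The provisions still in force are §1, §3, §4, §5, §6, §7, and §8. §5 is among the surviving provisions, so the answer is yes.

Yes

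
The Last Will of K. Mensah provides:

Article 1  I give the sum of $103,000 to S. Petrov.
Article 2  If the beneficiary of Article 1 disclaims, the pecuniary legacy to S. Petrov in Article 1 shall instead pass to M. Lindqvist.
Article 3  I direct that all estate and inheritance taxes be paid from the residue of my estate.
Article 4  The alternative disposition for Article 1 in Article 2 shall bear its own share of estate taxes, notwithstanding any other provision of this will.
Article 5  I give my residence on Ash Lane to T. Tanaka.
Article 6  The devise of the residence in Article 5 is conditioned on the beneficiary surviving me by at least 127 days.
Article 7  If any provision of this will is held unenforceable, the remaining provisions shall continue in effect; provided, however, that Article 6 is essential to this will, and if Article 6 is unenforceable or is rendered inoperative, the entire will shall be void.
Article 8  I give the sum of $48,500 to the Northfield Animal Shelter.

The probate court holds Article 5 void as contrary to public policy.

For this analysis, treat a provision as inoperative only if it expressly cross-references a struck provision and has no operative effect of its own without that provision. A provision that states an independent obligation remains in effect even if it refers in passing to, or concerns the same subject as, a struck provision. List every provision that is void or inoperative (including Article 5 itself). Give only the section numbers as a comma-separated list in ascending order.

Article 5 is struck. The only function of Article 6 is the survivorship condition on Article 5, so it cannot stand once Article 5 is removed. Article 7 makes Article 6 an essential term, and Article 6 has been rendered inoperative by the cascade; under Article 7, the entire will is therefore void. No provision of the will survives.

1, 2, 3, 4, 5, 6, 7, 8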